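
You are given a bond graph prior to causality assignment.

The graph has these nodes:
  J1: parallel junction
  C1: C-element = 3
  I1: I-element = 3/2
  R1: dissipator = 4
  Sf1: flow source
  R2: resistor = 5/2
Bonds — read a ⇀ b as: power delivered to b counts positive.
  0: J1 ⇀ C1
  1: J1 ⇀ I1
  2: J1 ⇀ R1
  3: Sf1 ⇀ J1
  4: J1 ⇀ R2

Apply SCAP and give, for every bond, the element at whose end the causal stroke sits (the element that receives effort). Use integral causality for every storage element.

b3 stroke→Sf1  (Sf1 fixes flow; stroke at Sf1)
b0 stroke→J1  (C1 outputs effort q/C1)
b1 stroke→I1  (J1: bond 0 brought effort, rest push out)
b2 stroke→R1  (common-e at J1 fixed by 0)
b4 stroke→R2  (common-e at J1 fixed by 0)

β0 →J1
β1 →I1
β2 →R1
β3 →Sf1
β4 →R2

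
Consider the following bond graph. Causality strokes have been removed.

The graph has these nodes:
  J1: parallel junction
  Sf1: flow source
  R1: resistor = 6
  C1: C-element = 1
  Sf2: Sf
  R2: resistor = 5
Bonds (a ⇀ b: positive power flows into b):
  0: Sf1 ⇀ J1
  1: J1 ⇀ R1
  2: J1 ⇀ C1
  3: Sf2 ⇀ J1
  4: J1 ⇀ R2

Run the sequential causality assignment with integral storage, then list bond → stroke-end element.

b0 |Sf1
b1 |R1
b2 |J1
b3 |Sf2
b4 |R2

b0 stroke at Sf1  (Sf1 fixes flow; stroke at Sf1)
b3 stroke at Sf2  (Sf2 fixes flow; stroke at Sf2)
b2 stroke at J1  (C1 integral (e out))
b1 stroke at R1  (common-e at J1 fixed by 2)
b4 stroke at R2  (0-jn J1 has e-setter on 2)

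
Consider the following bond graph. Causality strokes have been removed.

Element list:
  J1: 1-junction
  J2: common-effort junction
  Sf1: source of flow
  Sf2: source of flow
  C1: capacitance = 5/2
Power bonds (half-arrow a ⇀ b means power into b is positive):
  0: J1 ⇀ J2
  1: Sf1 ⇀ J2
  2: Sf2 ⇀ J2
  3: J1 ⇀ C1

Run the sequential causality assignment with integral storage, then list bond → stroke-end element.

β1 stroke→Sf1  (Sf1 fixes flow; stroke at Sf1)
β2 stroke→Sf2  (Sf2 (Sf) sets flow on bond)
β0 stroke→J2  (closing 0-jn rule on J2)
β3 stroke→J1  (J1: bond 0 brought flow, rest push out)

#0 →J2
#1 →Sf1
#2 →Sf2
#3 →J1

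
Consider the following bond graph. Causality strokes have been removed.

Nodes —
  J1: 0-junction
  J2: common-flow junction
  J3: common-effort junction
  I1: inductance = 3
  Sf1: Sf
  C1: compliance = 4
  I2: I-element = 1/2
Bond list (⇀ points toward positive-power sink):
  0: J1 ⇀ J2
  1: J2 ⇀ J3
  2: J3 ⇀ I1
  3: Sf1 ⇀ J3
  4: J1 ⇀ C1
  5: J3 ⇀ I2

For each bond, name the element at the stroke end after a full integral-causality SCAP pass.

β3 →Sf1  (Sf1 (Sf) sets flow on bond)
β2 →I1  (I1 outputs flow p/I1)
β4 →J1  (C1 integral (e out))
β0 →J2  (0-jn J1 has e-setter on 4)
β1 →J3  (J2 needs exactly one f-in)
β5 →I2  (J3: bond 1 brought effort, rest push out)

b0 |J2
b1 |J3
b2 |I1
b3 |Sf1
b4 |J1
b5 |I2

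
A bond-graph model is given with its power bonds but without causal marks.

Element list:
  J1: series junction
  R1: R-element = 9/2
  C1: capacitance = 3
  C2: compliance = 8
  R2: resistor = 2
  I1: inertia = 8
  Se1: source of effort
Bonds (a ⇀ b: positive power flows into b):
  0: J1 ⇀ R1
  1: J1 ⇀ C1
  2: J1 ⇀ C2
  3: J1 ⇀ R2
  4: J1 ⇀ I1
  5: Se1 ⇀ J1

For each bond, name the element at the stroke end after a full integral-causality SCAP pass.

bond 5 |J1  (Se1 (Se) sets effort on bond)
bond 1 |J1  (C1: C, integral causality)
bond 2 |J1  (prefer integral on C2)
bond 4 |I1  (I1 outputs flow p/I1)
bond 0 |J1  (J1: bond 4 brought flow, rest push out)
bond 3 |J1  (1-jn J1 has f-setter on 4)

#0 →J1
#1 →J1
#2 →J1
#3 →J1
#4 →I1
#5 →J1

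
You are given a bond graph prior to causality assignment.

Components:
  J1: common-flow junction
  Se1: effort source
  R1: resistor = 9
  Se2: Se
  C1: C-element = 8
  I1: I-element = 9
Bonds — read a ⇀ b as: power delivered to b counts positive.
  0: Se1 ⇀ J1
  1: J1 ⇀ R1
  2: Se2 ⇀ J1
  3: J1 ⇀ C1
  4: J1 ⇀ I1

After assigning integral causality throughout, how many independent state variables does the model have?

b0 stroke→J1  (Se1 fixes effort; stroke away)
b2 stroke→J1  (Se2: effort source, stroke at far end)
b3 stroke→J1  (C1 outputs effort q/C1)
b4 stroke→I1  (I1 integral (f out))
b1 stroke→J1  (J1: bond 4 brought flow, rest push out)

2  (C1, I1 all integral)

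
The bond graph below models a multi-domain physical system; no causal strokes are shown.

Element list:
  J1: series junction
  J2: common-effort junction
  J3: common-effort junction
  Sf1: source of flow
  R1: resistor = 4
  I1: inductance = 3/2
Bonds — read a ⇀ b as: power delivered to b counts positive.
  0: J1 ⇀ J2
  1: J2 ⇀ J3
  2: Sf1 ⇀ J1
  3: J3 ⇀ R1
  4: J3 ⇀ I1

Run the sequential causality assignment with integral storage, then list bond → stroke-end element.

bond 0 stroke at J1
bond 1 stroke at J2
bond 2 stroke at Sf1
bond 3 stroke at J3
bond 4 stroke at I1

bond 2 stroke→Sf1  (Sf1 fixes flow; stroke at Sf1)
bond 0 stroke→J1  (1-jn J1 has f-setter on 2)
bond 1 stroke→J2  (J2 needs exactly one e-in)
bond 4 stroke→I1  (I1 integral (f out))
bond 3 stroke→J3  (only one effort-in slot at J3)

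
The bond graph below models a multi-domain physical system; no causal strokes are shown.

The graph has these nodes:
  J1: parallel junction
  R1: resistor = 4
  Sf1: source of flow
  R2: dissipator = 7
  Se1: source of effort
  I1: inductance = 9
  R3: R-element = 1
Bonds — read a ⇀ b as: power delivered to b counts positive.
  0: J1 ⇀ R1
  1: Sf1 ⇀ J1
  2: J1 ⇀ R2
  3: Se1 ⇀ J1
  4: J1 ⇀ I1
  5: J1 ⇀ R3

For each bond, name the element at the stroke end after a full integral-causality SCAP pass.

b1 |Sf1  (Sf1 fixes flow; stroke at Sf1)
b3 |J1  (source Se1 imposes e)
b0 |R1  (J1 effort already set via bond 3)
b2 |R2  (J1: bond 3 brought effort, rest push out)
b4 |I1  (J1: bond 3 brought effort, rest push out)
b5 |R3  (J1: bond 3 brought effort, rest push out)

bond 0 stroke→R1
bond 1 stroke→Sf1
bond 2 stroke→R2
bond 3 stroke→J1
bond 4 stroke→I1
bond 5 stroke→R3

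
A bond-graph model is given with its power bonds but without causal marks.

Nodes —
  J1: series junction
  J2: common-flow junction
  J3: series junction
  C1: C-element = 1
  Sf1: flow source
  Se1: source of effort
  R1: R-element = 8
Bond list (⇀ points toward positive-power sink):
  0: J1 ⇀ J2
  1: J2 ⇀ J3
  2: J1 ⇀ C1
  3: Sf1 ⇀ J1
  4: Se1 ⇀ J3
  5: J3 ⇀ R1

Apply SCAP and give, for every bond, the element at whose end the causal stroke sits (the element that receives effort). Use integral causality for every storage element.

b3 |Sf1  (Sf1 fixes flow; stroke at Sf1)
b4 |J3  (Se1 fixes effort; stroke away)
b0 |J1  (J1 flow already set via bond 3)
b2 |J1  (1-jn J1 has f-setter on 3)
b1 |J2  (J2: bond 0 brought flow, rest push out)
b5 |J3  (1-jn J3 has f-setter on 1)

#0 stroke→J1
#1 stroke→J2
#2 stroke→J1
#3 stroke→Sf1
#4 stroke→J3
#5 stroke→J3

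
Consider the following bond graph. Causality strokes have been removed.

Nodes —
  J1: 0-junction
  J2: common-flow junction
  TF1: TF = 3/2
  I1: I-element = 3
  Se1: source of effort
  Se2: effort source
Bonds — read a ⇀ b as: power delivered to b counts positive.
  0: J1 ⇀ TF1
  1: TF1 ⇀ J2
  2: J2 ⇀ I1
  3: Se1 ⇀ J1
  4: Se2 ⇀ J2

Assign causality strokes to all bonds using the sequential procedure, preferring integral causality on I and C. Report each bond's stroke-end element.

β0 |TF1
β1 |J2
β2 |I1
β3 |J1
β4 |J2

β3 |J1  (Se1: effort source, stroke at far end)
β4 |J2  (Se2 (Se) sets effort on bond)
β0 |TF1  (common-e at J1 fixed by 3)
β1 |J2  (TF1 one-in-one-out from 0)
β2 |I1  (closing 1-jn rule on J2)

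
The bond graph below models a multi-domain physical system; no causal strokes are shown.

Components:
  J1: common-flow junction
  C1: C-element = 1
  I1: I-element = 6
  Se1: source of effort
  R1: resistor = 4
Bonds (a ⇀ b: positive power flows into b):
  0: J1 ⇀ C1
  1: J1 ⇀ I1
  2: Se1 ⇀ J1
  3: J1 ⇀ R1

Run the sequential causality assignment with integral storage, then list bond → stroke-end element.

β0 stroke at J1
β1 stroke at I1
β2 stroke at J1
β3 stroke at J1

bond 2 stroke at J1  (Se1 (Se) sets effort on bond)
bond 0 stroke at J1  (C1 integral (e out))
bond 1 stroke at I1  (I1 integral (f out))
bond 3 stroke at J1  (common-f at J1 fixed by 1)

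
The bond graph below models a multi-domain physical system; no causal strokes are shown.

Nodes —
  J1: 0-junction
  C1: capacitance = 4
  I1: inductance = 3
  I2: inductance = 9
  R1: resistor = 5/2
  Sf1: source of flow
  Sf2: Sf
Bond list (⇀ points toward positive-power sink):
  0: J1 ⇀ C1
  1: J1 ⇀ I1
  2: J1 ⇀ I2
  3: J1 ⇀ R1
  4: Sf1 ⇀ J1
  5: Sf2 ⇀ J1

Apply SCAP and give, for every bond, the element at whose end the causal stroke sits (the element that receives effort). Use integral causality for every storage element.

bond 4 stroke at Sf1  (Sf1 fixes flow; stroke at Sf1)
bond 5 stroke at Sf2  (Sf2 (Sf) sets flow on bond)
bond 0 stroke at J1  (C1 outputs effort q/C1)
bond 1 stroke at I1  (common-e at J1 fixed by 0)
bond 2 stroke at I2  (J1 effort already set via bond 0)
bond 3 stroke at R1  (0-jn J1 has e-setter on 0)

β0 →J1
β1 →I1
β2 →I2
β3 →R1
β4 →Sf1
β5 →Sf2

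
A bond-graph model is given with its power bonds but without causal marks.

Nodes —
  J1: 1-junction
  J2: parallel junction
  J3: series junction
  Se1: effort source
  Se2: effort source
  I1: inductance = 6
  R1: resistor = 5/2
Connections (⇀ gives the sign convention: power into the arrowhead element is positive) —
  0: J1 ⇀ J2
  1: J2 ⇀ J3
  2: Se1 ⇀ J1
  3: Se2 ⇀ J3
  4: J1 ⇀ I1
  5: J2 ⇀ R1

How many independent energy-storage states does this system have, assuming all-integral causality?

1  (I1 all integral)

b2 stroke at J1  (Se1: effort source, stroke at far end)
b3 stroke at J3  (Se2: effort source, stroke at far end)
b1 stroke at J2  (only one flow-in slot at J3)
b0 stroke at J1  (J2: bond 1 brought effort, rest push out)
b5 stroke at R1  (J2: bond 1 brought effort, rest push out)
b4 stroke at I1  (closing 1-jn rule on J1)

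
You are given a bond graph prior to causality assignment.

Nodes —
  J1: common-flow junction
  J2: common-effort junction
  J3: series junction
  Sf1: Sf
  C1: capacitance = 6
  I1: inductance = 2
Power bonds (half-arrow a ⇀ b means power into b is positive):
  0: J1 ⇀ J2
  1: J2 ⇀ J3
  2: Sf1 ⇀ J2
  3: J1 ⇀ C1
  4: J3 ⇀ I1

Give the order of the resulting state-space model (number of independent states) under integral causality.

2  (C1, I1 all integral)

b2 stroke at Sf1  (source Sf1 imposes f)
b3 stroke at J1  (C1: C, integral causality)
b0 stroke at J2  (only one flow-in slot at J1)
b1 stroke at J3  (J2 effort already set via bond 0)
b4 stroke at I1  (closing 1-jn rule on J3)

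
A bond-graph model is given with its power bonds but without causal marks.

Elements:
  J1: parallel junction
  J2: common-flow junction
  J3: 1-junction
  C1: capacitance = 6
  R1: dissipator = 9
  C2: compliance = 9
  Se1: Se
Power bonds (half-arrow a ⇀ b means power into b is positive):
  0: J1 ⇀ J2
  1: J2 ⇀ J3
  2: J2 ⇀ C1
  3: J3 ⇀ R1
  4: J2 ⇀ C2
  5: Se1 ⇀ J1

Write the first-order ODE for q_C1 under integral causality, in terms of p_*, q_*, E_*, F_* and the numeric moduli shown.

dq_C1/dt = E_Se1/9 - q_C1/54 - q_C2/81

b5 stroke at J1  (Se1 (Se) sets effort on bond)
b0 stroke at J2  (common-e at J1 fixed by 5)
b2 stroke at J2  (C1 outputs effort q/C1)
b4 stroke at J2  (C2 integral (e out))
b1 stroke at J3  (closing 1-jn rule on J2)
b3 stroke at R1  (only one flow-in slot at J3)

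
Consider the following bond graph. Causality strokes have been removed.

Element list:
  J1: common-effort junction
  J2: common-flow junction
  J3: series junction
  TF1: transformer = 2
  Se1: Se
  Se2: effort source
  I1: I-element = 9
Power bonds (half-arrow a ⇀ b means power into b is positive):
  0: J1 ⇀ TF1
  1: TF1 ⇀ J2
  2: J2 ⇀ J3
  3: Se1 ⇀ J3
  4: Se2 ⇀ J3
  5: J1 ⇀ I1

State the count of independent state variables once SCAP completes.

1  (I1 all integral)

#3 stroke at J3  (Se1: effort source, stroke at far end)
#4 stroke at J3  (source Se2 imposes e)
#2 stroke at J2  (only one flow-in slot at J3)
#1 stroke at TF1  (only one flow-in slot at J2)
#0 stroke at J1  (through TF1, causality passes straight; one stroke at TF1)
#5 stroke at I1  (common-e at J1 fixed by 0)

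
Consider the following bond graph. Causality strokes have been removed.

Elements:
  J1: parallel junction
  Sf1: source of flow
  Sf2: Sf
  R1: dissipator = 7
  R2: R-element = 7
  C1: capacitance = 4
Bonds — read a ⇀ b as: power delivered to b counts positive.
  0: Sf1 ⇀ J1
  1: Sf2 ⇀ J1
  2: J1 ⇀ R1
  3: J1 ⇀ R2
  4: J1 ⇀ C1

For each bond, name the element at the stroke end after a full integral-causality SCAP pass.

#0 →Sf1
#1 →Sf2
#2 →R1
#3 →R2
#4 →J1

#0 →Sf1  (Sf1 fixes flow; stroke at Sf1)
#1 →Sf2  (source Sf2 imposes f)
#4 →J1  (C1 integral (e out))
#2 →R1  (J1: bond 4 brought effort, rest push out)
#3 →R2  (J1: bond 4 brought effort, rest push out)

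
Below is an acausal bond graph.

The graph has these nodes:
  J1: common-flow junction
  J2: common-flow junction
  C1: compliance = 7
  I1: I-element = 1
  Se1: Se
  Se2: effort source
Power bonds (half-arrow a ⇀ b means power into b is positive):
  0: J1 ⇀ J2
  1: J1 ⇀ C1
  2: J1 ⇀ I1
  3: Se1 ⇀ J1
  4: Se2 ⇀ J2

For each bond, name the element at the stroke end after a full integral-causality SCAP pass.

#3 stroke at J1  (source Se1 imposes e)
#4 stroke at J2  (source Se2 imposes e)
#0 stroke at J1  (J2 needs exactly one f-in)
#1 stroke at J1  (C1: C, integral causality)
#2 stroke at I1  (closing 1-jn rule on J1)

#0 stroke→J1
#1 stroke→J1
#2 stroke→I1
#3 stroke→J1
#4 stroke→J2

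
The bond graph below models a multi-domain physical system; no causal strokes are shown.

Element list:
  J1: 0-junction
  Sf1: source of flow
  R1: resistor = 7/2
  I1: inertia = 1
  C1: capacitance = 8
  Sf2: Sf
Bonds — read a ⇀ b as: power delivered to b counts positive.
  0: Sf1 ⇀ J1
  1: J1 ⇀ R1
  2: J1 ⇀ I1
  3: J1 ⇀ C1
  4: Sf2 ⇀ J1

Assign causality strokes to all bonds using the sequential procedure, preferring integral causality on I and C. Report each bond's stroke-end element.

β0 |Sf1  (Sf1 (Sf) sets flow on bond)
β4 |Sf2  (Sf2 (Sf) sets flow on bond)
β2 |I1  (prefer integral on I1)
β3 |J1  (C1 integral (e out))
β1 |R1  (J1: bond 3 brought effort, rest push out)

b0 stroke at Sf1
b1 stroke at R1
b2 stroke at I1
b3 stroke at J1
b4 stroke at Sf2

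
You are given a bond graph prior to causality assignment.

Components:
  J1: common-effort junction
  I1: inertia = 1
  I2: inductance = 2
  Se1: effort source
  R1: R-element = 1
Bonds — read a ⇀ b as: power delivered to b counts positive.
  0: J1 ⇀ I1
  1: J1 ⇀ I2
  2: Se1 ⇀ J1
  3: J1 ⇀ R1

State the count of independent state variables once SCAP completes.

2  (I1, I2 all integral)

b2 →J1  (Se1: effort source, stroke at far end)
b0 →I1  (J1 effort already set via bond 2)
b1 →I2  (J1 effort already set via bond 2)
b3 →R1  (0-jn J1 has e-setter on 2)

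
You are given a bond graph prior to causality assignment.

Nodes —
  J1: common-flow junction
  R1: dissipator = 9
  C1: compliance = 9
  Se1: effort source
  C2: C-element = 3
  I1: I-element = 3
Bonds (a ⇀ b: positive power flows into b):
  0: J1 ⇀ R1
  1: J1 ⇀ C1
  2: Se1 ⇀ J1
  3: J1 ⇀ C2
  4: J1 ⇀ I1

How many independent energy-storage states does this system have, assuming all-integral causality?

3  (C1, C2, I1 all integral)

b2 stroke at J1  (Se1 (Se) sets effort on bond)
b1 stroke at J1  (C1 integral (e out))
b3 stroke at J1  (C2 outputs effort q/C2)
b4 stroke at I1  (I1 integral (f out))
b0 stroke at J1  (J1: bond 4 brought flow, rest push out)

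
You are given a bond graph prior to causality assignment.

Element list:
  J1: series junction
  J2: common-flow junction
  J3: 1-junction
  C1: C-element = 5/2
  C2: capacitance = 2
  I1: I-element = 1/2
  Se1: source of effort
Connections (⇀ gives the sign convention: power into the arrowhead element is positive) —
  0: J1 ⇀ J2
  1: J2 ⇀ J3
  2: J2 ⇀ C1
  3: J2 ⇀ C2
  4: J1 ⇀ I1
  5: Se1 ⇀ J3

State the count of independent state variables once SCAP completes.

b5 stroke→J3  (Se1 (Se) sets effort on bond)
b1 stroke→J2  (only one flow-in slot at J3)
b2 stroke→J2  (C1 integral (e out))
b3 stroke→J2  (C2 integral (e out))
b0 stroke→J1  (only one flow-in slot at J2)
b4 stroke→I1  (J1: last free bond brings flow in)

3  (C1, C2, I1 all integral)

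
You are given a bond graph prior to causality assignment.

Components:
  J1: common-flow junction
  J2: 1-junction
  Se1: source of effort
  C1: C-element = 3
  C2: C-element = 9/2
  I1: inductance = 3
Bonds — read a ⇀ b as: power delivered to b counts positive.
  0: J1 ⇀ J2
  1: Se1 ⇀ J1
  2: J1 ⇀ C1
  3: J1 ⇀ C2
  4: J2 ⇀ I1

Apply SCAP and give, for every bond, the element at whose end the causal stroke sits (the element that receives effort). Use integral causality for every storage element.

bond 1 |J1  (Se1 (Se) sets effort on bond)
bond 2 |J1  (C1 integral (e out))
bond 3 |J1  (C2 outputs effort q/C2)
bond 0 |J2  (J1 needs exactly one f-in)
bond 4 |I1  (only one flow-in slot at J2)

#0 stroke at J2
#1 stroke at J1
#2 stroke at J1
#3 stroke at J1
#4 stroke at I1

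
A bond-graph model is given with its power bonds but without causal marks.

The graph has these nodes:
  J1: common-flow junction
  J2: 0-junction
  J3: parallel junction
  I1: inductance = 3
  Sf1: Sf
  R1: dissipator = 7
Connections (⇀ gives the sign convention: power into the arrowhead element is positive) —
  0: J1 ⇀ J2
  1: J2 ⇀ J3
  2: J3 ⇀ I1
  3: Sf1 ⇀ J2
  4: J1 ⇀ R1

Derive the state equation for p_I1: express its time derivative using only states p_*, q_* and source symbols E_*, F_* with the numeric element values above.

#3 |Sf1  (source Sf1 imposes f)
#2 |I1  (I1: I, integral causality)
#1 |J3  (closing 0-jn rule on J3)
#0 |J2  (J2: last free bond brings effort in)
#4 |J1  (J1 flow already set via bond 0)

dp_I1/dt = 7*F_Sf1 - 7*p_I1/3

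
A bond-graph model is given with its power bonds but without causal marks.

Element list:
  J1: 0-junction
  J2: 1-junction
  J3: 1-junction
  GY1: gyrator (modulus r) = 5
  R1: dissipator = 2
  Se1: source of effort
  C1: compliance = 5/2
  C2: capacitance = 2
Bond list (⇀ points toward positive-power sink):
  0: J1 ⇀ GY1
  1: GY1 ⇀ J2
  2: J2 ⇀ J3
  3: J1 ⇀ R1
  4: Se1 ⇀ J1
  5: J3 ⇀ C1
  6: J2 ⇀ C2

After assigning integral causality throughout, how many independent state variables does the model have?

2  (C1, C2 all integral)

b4 |J1  (Se1 fixes effort; stroke away)
b0 |GY1  (J1 effort already set via bond 4)
b3 |R1  (J1: bond 4 brought effort, rest push out)
b1 |GY1  (GY1 both-in/both-out from 0)
b2 |J2  (1-jn J2 has f-setter on 1)
b6 |J2  (1-jn J2 has f-setter on 1)
b5 |J3  (J3: bond 2 brought flow, rest push out)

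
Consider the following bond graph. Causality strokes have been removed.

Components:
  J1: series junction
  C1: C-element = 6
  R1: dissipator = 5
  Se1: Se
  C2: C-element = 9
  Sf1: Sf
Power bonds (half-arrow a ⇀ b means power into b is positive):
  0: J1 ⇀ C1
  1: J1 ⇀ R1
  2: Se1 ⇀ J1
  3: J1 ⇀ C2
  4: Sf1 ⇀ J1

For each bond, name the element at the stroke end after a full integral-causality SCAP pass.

#0 stroke→J1
#1 stroke→J1
#2 stroke→J1
#3 stroke→J1
#4 stroke→Sf1

b2 →J1  (Se1 (Se) sets effort on bond)
b4 →Sf1  (Sf1 (Sf) sets flow on bond)
b0 →J1  (J1: bond 4 brought flow, rest push out)
b1 →J1  (common-f at J1 fixed by 4)
b3 →J1  (J1 flow already set via bond 4)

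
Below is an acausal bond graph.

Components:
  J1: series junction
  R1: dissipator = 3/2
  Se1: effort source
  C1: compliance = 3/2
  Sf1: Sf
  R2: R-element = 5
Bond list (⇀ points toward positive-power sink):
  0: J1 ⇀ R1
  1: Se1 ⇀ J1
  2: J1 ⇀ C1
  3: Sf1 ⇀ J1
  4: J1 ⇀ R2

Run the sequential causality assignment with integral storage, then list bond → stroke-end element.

#1 stroke at J1  (Se1 fixes effort; stroke away)
#3 stroke at Sf1  (Sf1: flow source, stroke at near end)
#0 stroke at J1  (J1: bond 3 brought flow, rest push out)
#2 stroke at J1  (J1 flow already set via bond 3)
#4 stroke at J1  (J1: bond 3 brought flow, rest push out)

#0 |J1
#1 |J1
#2 |J1
#3 |Sf1
#4 |J1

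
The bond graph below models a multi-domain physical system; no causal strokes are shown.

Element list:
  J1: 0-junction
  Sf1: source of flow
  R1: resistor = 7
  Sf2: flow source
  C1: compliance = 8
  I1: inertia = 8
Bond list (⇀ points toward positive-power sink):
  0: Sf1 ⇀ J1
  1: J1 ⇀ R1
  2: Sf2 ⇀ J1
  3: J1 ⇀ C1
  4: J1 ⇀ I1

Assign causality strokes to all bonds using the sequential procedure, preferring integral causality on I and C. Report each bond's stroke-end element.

#0 →Sf1  (Sf1 (Sf) sets flow on bond)
#2 →Sf2  (Sf2 fixes flow; stroke at Sf2)
#3 →J1  (C1: C, integral causality)
#1 →R1  (common-e at J1 fixed by 3)
#4 →I1  (J1: bond 3 brought effort, rest push out)

bond 0 →Sf1
bond 1 →R1
bond 2 →Sf2
bond 3 →J1
bond 4 →I1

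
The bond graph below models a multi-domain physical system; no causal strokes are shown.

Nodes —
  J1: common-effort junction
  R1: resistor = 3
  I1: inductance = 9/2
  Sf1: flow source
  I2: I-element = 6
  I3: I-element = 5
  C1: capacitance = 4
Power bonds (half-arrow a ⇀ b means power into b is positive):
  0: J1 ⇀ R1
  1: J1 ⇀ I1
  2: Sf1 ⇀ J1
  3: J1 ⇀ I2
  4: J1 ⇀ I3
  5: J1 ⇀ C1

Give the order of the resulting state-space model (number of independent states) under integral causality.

4  (C1, I1, I2, I3 all integral)

b2 stroke at Sf1  (Sf1: flow source, stroke at near end)
b1 stroke at I1  (I1: I, integral causality)
b3 stroke at I2  (prefer integral on I2)
b4 stroke at I3  (I3 outputs flow p/I3)
b5 stroke at J1  (prefer integral on C1)
b0 stroke at R1  (common-e at J1 fixed by 5)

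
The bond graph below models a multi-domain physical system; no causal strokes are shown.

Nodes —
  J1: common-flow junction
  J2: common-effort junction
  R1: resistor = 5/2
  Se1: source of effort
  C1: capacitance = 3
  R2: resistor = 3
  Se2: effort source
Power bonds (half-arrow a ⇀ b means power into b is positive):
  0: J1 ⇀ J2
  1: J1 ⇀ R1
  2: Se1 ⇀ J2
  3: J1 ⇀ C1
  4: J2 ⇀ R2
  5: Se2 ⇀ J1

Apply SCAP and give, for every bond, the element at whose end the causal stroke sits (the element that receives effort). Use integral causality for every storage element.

bond 2 stroke at J2  (Se1: effort source, stroke at far end)
bond 5 stroke at J1  (Se2 fixes effort; stroke away)
bond 0 stroke at J1  (J2 effort already set via bond 2)
bond 4 stroke at R2  (common-e at J2 fixed by 2)
bond 3 stroke at J1  (prefer integral on C1)
bond 1 stroke at R1  (J1: last free bond brings flow in)

#0 stroke→J1
#1 stroke→R1
#2 stroke→J2
#3 stroke→J1
#4 stroke→R2
#5 stroke→J1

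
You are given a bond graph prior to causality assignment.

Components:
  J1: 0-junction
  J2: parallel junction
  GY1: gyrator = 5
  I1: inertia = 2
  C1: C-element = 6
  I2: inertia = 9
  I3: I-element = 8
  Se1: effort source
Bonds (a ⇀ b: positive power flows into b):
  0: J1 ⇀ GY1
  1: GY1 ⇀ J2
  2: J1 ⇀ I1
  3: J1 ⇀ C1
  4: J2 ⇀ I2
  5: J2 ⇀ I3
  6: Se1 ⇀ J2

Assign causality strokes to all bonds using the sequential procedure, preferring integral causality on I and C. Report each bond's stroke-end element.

b0 stroke at GY1
b1 stroke at GY1
b2 stroke at I1
b3 stroke at J1
b4 stroke at I2
b5 stroke at I3
b6 stroke at J2

#6 |J2  (Se1 (Se) sets effort on bond)
#1 |GY1  (J2: bond 6 brought effort, rest push out)
#4 |I2  (common-e at J2 fixed by 6)
#5 |I3  (0-jn J2 has e-setter on 6)
#0 |GY1  (GY GY1: same side as bond 1)
#2 |I1  (I1 outputs flow p/I1)
#3 |J1  (J1 needs exactly one e-in)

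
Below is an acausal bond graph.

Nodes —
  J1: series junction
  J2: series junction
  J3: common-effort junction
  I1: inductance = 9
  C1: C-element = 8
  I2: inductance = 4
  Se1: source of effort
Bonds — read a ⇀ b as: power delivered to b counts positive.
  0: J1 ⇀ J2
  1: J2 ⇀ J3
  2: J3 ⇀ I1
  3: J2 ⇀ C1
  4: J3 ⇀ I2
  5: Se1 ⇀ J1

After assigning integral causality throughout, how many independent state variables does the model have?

3  (C1, I1, I2 all integral)

b5 →J1  (Se1: effort source, stroke at far end)
b0 →J2  (J1: last free bond brings flow in)
b2 →I1  (I1 integral (f out))
b3 →J2  (C1: C, integral causality)
b1 →J3  (J2 needs exactly one f-in)
b4 →I2  (common-e at J3 fixed by 1)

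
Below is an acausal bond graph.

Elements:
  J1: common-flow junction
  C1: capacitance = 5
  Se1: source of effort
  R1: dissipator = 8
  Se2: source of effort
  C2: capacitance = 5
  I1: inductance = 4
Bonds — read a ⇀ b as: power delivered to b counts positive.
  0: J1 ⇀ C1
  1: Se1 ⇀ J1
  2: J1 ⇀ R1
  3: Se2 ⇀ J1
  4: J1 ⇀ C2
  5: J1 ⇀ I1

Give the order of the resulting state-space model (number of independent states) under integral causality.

β1 |J1  (Se1: effort source, stroke at far end)
β3 |J1  (Se2 (Se) sets effort on bond)
β0 |J1  (C1 integral (e out))
β4 |J1  (C2 outputs effort q/C2)
β5 |I1  (I1 integral (f out))
β2 |J1  (1-jn J1 has f-setter on 5)

3  (C1, C2, I1 all integral)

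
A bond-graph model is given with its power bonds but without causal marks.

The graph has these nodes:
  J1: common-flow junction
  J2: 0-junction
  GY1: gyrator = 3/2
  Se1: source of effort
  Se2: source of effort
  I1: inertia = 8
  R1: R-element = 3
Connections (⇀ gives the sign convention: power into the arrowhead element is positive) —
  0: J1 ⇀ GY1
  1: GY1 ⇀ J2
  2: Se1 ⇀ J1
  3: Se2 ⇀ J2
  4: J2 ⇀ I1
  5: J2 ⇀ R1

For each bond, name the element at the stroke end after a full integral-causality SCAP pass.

#0 |GY1
#1 |GY1
#2 |J1
#3 |J2
#4 |I1
#5 |R1

bond 2 stroke at J1  (Se1 (Se) sets effort on bond)
bond 3 stroke at J2  (source Se2 imposes e)
bond 0 stroke at GY1  (J1: last free bond brings flow in)
bond 1 stroke at GY1  (J2: bond 3 brought effort, rest push out)
bond 4 stroke at I1  (J2 effort already set via bond 3)
bond 5 stroke at R1  (0-jn J2 has e-setter on 3)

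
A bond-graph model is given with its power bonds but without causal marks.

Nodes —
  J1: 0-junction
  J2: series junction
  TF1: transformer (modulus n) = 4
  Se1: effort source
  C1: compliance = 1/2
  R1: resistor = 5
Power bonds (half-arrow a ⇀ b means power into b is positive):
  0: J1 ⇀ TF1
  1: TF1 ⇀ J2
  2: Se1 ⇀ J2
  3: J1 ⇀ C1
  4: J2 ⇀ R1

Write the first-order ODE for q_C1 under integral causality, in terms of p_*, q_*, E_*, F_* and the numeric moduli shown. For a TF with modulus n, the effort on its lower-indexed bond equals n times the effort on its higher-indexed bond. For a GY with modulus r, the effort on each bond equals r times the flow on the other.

b2 →J2  (Se1 fixes effort; stroke away)
b3 →J1  (C1: C, integral causality)
b0 →TF1  (J1 effort already set via bond 3)
b1 →J2  (through TF1, causality passes straight; one stroke at TF1)
b4 →R1  (closing 1-jn rule on J2)

dq_C1/dt = -E_Se1/20 - q_C1/40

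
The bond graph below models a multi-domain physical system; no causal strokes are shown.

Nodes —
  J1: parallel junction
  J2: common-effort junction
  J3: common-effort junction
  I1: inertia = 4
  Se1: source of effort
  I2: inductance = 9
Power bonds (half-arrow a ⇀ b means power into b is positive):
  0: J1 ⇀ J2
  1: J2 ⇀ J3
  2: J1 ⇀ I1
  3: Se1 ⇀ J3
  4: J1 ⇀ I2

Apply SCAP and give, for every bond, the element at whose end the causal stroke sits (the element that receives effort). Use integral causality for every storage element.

β3 |J3  (Se1 fixes effort; stroke away)
β1 |J2  (J3 effort already set via bond 3)
β0 |J1  (0-jn J2 has e-setter on 1)
β2 |I1  (common-e at J1 fixed by 0)
β4 |I2  (common-e at J1 fixed by 0)

β0 |J1
β1 |J2
β2 |I1
β3 |J3
β4 |I2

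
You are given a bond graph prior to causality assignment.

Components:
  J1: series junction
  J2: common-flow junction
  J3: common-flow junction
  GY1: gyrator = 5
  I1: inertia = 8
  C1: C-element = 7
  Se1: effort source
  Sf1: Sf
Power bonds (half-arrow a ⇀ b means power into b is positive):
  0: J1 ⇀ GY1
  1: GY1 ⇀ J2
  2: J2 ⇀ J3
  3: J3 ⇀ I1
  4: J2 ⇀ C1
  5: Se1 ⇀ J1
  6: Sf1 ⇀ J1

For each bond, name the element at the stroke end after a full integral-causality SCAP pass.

#0 stroke at J1
#1 stroke at J2
#2 stroke at J3
#3 stroke at I1
#4 stroke at J2
#5 stroke at J1
#6 stroke at Sf1

β5 |J1  (Se1: effort source, stroke at far end)
β6 |Sf1  (source Sf1 imposes f)
β0 |J1  (J1: bond 6 brought flow, rest push out)
β1 |J2  (through GY1, causality inverts; strokes same side of GY1)
β3 |I1  (I1 outputs flow p/I1)
β2 |J3  (common-f at J3 fixed by 3)
β4 |J2  (J2 flow already set via bond 2)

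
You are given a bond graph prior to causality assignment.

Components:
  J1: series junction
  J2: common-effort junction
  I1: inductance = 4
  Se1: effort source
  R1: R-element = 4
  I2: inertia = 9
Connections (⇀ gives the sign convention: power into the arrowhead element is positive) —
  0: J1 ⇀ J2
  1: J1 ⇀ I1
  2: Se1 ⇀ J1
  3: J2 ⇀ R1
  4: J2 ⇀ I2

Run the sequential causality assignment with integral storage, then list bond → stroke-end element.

bond 2 stroke at J1  (Se1 fixes effort; stroke away)
bond 1 stroke at I1  (I1 outputs flow p/I1)
bond 0 stroke at J1  (J1 flow already set via bond 1)
bond 4 stroke at I2  (I2 outputs flow p/I2)
bond 3 stroke at J2  (J2: last free bond brings effort in)

#0 stroke→J1
#1 stroke→I1
#2 stroke→J1
#3 stroke→J2
#4 stroke→I2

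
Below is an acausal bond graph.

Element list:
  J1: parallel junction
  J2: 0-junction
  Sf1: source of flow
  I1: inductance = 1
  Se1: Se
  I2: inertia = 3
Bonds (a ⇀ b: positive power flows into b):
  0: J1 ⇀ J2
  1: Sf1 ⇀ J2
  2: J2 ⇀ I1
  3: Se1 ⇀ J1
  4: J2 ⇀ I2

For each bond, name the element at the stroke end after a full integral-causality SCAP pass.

#1 →Sf1  (Sf1: flow source, stroke at near end)
#3 →J1  (source Se1 imposes e)
#0 →J2  (J1: bond 3 brought effort, rest push out)
#2 →I1  (J2 effort already set via bond 0)
#4 →I2  (0-jn J2 has e-setter on 0)

bond 0 |J2
bond 1 |Sf1
bond 2 |I1
bond 3 |J1
bond 4 |I2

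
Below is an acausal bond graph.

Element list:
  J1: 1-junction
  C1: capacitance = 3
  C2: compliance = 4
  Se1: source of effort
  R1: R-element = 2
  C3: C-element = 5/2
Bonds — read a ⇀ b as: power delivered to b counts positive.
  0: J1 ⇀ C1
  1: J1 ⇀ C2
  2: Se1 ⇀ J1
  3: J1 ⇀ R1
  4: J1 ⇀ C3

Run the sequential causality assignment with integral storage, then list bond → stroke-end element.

#0 →J1
#1 →J1
#2 →J1
#3 →R1
#4 →J1

bond 2 →J1  (Se1 (Se) sets effort on bond)
bond 0 →J1  (C1: C, integral causality)
bond 1 →J1  (C2 integral (e out))
bond 4 →J1  (prefer integral on C3)
bond 3 →R1  (J1: last free bond brings flow in)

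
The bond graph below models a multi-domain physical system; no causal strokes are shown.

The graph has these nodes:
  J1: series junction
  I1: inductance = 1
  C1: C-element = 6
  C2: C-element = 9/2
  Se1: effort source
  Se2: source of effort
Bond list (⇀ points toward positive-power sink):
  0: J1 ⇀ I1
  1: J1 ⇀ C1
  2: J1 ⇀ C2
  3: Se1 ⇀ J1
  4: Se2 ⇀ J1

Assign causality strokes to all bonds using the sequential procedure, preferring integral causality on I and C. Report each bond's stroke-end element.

bond 0 |I1
bond 1 |J1
bond 2 |J1
bond 3 |J1
bond 4 |J1

bond 3 stroke at J1  (Se1 fixes effort; stroke away)
bond 4 stroke at J1  (Se2 fixes effort; stroke away)
bond 0 stroke at I1  (I1: I, integral causality)
bond 1 stroke at J1  (1-jn J1 has f-setter on 0)
bond 2 stroke at J1  (J1 flow already set via bond 0)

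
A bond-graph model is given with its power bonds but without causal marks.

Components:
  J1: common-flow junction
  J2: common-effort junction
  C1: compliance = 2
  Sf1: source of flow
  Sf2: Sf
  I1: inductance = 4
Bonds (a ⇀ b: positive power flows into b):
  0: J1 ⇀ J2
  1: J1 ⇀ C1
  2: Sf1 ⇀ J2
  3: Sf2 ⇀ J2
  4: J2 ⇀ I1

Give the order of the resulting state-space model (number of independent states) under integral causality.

#2 →Sf1  (source Sf1 imposes f)
#3 →Sf2  (Sf2 (Sf) sets flow on bond)
#1 →J1  (C1 integral (e out))
#0 →J2  (only one flow-in slot at J1)
#4 →I1  (common-e at J2 fixed by 0)

2  (C1, I1 all integral)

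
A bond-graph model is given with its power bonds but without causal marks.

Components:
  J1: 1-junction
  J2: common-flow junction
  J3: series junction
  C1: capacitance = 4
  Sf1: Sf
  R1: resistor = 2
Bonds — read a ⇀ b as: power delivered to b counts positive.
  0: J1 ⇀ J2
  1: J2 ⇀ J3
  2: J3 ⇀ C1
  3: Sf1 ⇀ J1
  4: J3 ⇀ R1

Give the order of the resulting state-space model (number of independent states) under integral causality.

1  (C1 all integral)

bond 3 stroke at Sf1  (Sf1: flow source, stroke at near end)
bond 0 stroke at J1  (J1 flow already set via bond 3)
bond 1 stroke at J2  (J2 flow already set via bond 0)
bond 2 stroke at J3  (J3 flow already set via bond 1)
bond 4 stroke at J3  (1-jn J3 has f-setter on 1)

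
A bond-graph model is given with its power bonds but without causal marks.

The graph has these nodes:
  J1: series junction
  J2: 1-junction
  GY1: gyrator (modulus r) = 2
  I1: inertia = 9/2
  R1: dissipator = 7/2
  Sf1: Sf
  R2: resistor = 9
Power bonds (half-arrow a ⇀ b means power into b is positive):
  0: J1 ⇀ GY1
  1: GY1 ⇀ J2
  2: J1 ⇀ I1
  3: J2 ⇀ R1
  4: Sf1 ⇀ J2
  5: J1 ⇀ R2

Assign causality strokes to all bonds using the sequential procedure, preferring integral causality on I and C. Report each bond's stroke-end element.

b0 →J1
b1 →J2
b2 →I1
b3 →J2
b4 →Sf1
b5 →J1

bond 4 →Sf1  (Sf1 (Sf) sets flow on bond)
bond 1 →J2  (1-jn J2 has f-setter on 4)
bond 3 →J2  (J2: bond 4 brought flow, rest push out)
bond 0 →J1  (GY1: gyrator matches bond 1)
bond 2 →I1  (I1: I, integral causality)
bond 5 →J1  (J1: bond 2 brought flow, rest push out)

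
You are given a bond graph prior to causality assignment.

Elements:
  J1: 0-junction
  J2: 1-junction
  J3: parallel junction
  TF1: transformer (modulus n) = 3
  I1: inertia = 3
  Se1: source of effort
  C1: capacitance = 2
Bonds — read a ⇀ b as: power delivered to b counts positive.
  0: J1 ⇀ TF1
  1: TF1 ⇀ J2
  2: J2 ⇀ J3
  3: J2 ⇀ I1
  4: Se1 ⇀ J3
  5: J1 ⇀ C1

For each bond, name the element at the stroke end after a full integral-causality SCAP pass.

b0 stroke→TF1
b1 stroke→J2
b2 stroke→J2
b3 stroke→I1
b4 stroke→J3
b5 stroke→J1

#4 |J3  (Se1: effort source, stroke at far end)
#2 |J2  (J3 effort already set via bond 4)
#3 |I1  (prefer integral on I1)
#1 |J2  (1-jn J2 has f-setter on 3)
#0 |TF1  (through TF1, causality passes straight; one stroke at TF1)
#5 |J1  (closing 0-jn rule on J1)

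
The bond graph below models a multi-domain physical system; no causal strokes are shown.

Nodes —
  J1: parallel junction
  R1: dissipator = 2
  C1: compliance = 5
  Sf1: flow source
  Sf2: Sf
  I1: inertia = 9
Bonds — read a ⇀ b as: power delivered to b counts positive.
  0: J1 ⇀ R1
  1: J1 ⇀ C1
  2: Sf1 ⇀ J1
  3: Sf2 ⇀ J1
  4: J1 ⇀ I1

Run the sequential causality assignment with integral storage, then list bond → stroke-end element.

bond 0 →R1
bond 1 →J1
bond 2 →Sf1
bond 3 →Sf2
bond 4 →I1

bond 2 stroke at Sf1  (source Sf1 imposes f)
bond 3 stroke at Sf2  (Sf2 (Sf) sets flow on bond)
bond 1 stroke at J1  (C1 integral (e out))
bond 0 stroke at R1  (J1: bond 1 brought effort, rest push out)
bond 4 stroke at I1  (0-jn J1 has e-setter on 1)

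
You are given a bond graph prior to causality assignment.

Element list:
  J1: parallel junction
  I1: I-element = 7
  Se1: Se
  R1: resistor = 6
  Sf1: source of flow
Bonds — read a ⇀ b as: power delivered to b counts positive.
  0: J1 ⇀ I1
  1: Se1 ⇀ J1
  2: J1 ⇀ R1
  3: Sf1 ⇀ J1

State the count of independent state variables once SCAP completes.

#1 |J1  (Se1: effort source, stroke at far end)
#3 |Sf1  (Sf1: flow source, stroke at near end)
#0 |I1  (J1 effort already set via bond 1)
#2 |R1  (common-e at J1 fixed by 1)

1  (I1 all integral)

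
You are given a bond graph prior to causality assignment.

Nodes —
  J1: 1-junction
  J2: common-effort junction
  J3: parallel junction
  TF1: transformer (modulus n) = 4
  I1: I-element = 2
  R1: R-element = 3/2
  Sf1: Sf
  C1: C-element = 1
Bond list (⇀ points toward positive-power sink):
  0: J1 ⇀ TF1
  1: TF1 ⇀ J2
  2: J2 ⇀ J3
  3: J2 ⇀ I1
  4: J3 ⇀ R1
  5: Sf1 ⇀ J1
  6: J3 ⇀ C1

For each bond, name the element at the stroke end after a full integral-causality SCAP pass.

b0 →J1
b1 →TF1
b2 →J2
b3 →I1
b4 →R1
b5 →Sf1
b6 →J3

bond 5 →Sf1  (Sf1 fixes flow; stroke at Sf1)
bond 0 →J1  (1-jn J1 has f-setter on 5)
bond 1 →TF1  (TF1: transformer flips bond 0)
bond 3 →I1  (I1 integral (f out))
bond 2 →J2  (J2: last free bond brings effort in)
bond 6 →J3  (C1: C, integral causality)
bond 4 →R1  (0-jn J3 has e-setter on 6)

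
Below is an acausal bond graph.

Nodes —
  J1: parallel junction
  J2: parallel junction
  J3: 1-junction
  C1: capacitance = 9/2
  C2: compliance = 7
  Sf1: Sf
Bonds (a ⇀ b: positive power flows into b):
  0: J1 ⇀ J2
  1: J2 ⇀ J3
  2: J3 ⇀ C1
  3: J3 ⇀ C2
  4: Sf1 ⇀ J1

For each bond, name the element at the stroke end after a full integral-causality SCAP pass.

b0 |J1
b1 |J2
b2 |J3
b3 |J3
b4 |Sf1

bond 4 |Sf1  (Sf1: flow source, stroke at near end)
bond 0 |J1  (J1 needs exactly one e-in)
bond 1 |J2  (only one effort-in slot at J2)
bond 2 |J3  (J3: bond 1 brought flow, rest push out)
bond 3 |J3  (J3: bond 1 brought flow, rest push out)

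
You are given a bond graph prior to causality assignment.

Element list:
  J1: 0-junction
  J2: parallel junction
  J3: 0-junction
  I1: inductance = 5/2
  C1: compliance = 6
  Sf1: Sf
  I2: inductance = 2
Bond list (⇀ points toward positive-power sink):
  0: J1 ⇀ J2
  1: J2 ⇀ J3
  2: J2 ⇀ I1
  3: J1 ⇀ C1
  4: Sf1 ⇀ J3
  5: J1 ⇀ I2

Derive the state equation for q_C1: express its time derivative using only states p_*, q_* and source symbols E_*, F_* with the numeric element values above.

b4 →Sf1  (Sf1 (Sf) sets flow on bond)
b1 →J3  (only one effort-in slot at J3)
b2 →I1  (I1 integral (f out))
b0 →J2  (closing 0-jn rule on J2)
b3 →J1  (prefer integral on C1)
b5 →I2  (J1 effort already set via bond 3)

dq_C1/dt = F_Sf1 - 2*p_I1/5 - p_I2/2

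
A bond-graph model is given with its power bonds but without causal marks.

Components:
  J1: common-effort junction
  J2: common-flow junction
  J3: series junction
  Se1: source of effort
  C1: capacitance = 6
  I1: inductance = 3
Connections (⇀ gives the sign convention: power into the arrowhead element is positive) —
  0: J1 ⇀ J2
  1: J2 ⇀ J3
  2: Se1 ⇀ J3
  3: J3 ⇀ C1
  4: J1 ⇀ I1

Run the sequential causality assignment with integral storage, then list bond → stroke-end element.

β0 stroke→J1
β1 stroke→J2
β2 stroke→J3
β3 stroke→J3
β4 stroke→I1

#2 stroke→J3  (source Se1 imposes e)
#3 stroke→J3  (prefer integral on C1)
#1 stroke→J2  (J3: last free bond brings flow in)
#0 stroke→J1  (closing 1-jn rule on J2)
#4 stroke→I1  (J1 effort already set via bond 0)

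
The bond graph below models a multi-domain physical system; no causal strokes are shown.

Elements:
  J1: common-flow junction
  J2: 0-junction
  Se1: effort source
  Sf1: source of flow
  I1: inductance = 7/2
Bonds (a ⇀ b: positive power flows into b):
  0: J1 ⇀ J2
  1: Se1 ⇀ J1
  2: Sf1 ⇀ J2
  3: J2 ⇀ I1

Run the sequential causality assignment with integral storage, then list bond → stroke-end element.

b0 stroke at J2
b1 stroke at J1
b2 stroke at Sf1
b3 stroke at I1

bond 1 stroke→J1  (Se1: effort source, stroke at far end)
bond 2 stroke→Sf1  (Sf1 (Sf) sets flow on bond)
bond 0 stroke→J2  (closing 1-jn rule on J1)
bond 3 stroke→I1  (0-jn J2 has e-setter on 0)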